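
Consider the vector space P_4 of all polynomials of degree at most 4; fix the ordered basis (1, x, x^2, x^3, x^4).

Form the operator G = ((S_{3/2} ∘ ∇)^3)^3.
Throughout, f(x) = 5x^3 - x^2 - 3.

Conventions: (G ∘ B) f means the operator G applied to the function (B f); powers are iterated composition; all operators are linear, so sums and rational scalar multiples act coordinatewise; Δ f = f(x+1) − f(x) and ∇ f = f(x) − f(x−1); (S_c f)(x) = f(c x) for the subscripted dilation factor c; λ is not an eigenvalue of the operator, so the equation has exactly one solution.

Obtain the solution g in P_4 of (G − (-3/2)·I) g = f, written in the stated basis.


write g with unknown coordinates in the stated basis and equate coefficients in (G − (-3/2)·I) g = f
solving from the highest basis element down gives g = (10/3)x^3 - (2/3)x^2 - 2
check: G g = 0
so G g − (-3/2)·g = 5x^3 - x^2 - 3 = f ✓

the result is g(x) = (10/3)x^3 - (2/3)x^2 - 2


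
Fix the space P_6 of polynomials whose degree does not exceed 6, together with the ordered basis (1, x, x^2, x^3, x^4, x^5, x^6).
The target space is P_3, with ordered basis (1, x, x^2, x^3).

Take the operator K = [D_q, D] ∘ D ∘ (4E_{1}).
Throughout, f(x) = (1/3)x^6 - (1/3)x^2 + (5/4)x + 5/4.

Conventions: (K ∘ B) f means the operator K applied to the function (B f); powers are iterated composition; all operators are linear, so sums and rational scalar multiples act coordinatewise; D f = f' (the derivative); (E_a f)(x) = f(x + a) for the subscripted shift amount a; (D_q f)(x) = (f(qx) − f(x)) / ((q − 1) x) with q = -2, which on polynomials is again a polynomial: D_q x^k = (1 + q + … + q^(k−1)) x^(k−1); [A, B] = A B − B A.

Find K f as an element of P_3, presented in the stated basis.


the result is g(x) = -552x^3 + 1080x^2 - 720x + 240

E_{1} f = (1/3)x^6 + 2x^5 + 5x^4 + (20/3)x^3 + (14/3)x^2 + (31/12)x + 5/2
(4E_{1}) f = (4/3)x^6 + 8x^5 + 20x^4 + (80/3)x^3 + (56/3)x^2 + (31/3)x + 10
D (4E_{1}) f = 8x^5 + 40x^4 + 80x^3 + 80x^2 + (112/3)x + 31/3
D D (4E_{1}) f = 40x^4 + 160x^3 + 240x^2 + 160x + 112/3
D_q D D (4E_{1}) f = -200x^3 + 480x^2 - 240x + 160
D_q D (4E_{1}) f = 88x^4 - 200x^3 + 240x^2 - 80x + 112/3
D D_q D (4E_{1}) f = 352x^3 - 600x^2 + 480x - 80
[D_q, D] D (4E_{1}) f = -552x^3 + 1080x^2 - 720x + 240


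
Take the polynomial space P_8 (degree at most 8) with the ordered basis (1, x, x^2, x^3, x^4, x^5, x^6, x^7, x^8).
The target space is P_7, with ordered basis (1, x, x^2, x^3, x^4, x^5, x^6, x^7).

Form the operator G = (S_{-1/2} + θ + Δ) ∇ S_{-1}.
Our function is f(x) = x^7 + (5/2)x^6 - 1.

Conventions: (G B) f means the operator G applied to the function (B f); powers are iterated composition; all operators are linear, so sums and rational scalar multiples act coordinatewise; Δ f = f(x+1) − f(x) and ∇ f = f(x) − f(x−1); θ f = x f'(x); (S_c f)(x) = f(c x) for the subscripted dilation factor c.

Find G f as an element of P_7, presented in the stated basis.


S_{-1} f = -x^7 + (5/2)x^6 - 1
∇ S_{-1} f = -7x^6 + 36x^5 - (145/2)x^4 + 85x^3 - (117/2)x^2 + 22x - 7/2
S_{-1/2} ∇ S_{-1} f = -(7/64)x^6 - (9/8)x^5 - (145/32)x^4 - (85/8)x^3 - (117/8)x^2 - 11x - 7/2
θ ∇ S_{-1} f = -42x^6 + 180x^5 - 290x^4 + 255x^3 - 117x^2 + 22x
Δ ∇ S_{-1} f = -42x^5 + 75x^4 - 70x^3 + 75x^2 - 14x + 5
(S_{-1/2} + θ + Δ) ∇ S_{-1} f = -(2695/64)x^6 + (1095/8)x^5 - (7025/32)x^4 + (1395/8)x^3 - (453/8)x^2 - 3x + 3/2

the result is g(x) = -(2695/64)x^6 + (1095/8)x^5 - (7025/32)x^4 + (1395/8)x^3 - (453/8)x^2 - 3x + 3/2


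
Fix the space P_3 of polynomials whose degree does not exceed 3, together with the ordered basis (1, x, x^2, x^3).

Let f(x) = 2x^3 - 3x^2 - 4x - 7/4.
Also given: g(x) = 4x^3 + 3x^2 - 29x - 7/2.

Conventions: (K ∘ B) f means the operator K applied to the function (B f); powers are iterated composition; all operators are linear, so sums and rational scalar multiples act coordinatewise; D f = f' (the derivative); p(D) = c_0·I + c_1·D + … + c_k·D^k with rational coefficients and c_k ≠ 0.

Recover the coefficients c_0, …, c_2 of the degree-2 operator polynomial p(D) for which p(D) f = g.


D^0 f = 2x^3 - 3x^2 - 4x - 7/4
D^1 f = 6x^2 - 6x - 4
D^2 f = 12x - 6
matching coefficients of g against c_0 f + c_1 Df + … from the top degree down determines the c_i
solution: c_0 = 2, c_1 = 3/2, c_2 = -1

c_0 = 2, c_1 = 3/2, c_2 = -1


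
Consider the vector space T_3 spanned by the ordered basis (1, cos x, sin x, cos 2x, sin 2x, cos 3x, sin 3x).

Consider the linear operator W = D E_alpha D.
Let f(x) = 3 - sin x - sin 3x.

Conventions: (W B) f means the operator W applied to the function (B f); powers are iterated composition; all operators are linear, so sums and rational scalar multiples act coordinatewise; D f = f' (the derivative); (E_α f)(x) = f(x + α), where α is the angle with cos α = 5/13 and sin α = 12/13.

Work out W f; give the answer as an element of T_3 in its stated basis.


g(x) = (12/13)cos x + (5/13)sin x - (7452/2197)cos 3x - (18315/2197)sin 3x

D f = -cos x - 3cos 3x
E_alpha D f = -(5/13)cos x + (12/13)sin x + (6105/2197)cos 3x - (2484/2197)sin 3x
D E_alpha D f = (12/13)cos x + (5/13)sin x - (7452/2197)cos 3x - (18315/2197)sin 3x


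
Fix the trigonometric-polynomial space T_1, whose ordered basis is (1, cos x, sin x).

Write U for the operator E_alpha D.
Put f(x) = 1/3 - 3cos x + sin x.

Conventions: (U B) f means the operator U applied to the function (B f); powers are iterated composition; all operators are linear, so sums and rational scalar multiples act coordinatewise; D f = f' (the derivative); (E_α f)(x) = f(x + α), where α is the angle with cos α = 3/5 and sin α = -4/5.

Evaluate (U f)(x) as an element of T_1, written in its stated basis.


the image equals g(x) = -(9/5)cos x + (13/5)sin x

D f = cos x + 3sin x
E_alpha D f = -(9/5)cos x + (13/5)sin x


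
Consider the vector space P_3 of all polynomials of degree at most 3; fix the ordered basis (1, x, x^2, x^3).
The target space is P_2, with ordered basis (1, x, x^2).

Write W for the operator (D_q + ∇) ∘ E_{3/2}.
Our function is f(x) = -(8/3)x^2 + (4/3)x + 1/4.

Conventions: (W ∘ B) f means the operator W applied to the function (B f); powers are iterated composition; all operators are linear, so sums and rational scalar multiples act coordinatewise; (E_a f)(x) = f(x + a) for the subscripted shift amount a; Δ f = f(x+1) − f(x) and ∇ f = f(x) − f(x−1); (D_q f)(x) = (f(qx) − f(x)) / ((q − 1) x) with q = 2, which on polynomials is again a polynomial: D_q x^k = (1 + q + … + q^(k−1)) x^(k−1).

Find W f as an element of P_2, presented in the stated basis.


the image equals g(x) = -(40/3)x - 32/3

E_{3/2} f = -(8/3)x^2 - (20/3)x - 15/4
D_q E_{3/2} f = -8x - 20/3
∇ E_{3/2} f = -(16/3)x - 4
(D_q + ∇) E_{3/2} f = -(40/3)x - 32/3


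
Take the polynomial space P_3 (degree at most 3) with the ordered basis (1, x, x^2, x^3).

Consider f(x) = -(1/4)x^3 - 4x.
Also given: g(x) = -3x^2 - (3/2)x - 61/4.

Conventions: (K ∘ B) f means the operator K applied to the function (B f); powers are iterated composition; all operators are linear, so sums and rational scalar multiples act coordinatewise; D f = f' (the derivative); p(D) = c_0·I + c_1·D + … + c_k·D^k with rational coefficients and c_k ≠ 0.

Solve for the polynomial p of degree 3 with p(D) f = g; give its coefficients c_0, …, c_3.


c_0 = 0, c_1 = 4, c_2 = 1, c_3 = -1/2

D^0 f = -(1/4)x^3 - 4x
D^1 f = -(3/4)x^2 - 4
D^2 f = -(3/2)x
D^3 f = -3/2
matching coefficients of g against c_0 f + c_1 Df + … from the top degree down determines the c_i
solution: c_0 = 0, c_1 = 4, c_2 = 1, c_3 = -1/2


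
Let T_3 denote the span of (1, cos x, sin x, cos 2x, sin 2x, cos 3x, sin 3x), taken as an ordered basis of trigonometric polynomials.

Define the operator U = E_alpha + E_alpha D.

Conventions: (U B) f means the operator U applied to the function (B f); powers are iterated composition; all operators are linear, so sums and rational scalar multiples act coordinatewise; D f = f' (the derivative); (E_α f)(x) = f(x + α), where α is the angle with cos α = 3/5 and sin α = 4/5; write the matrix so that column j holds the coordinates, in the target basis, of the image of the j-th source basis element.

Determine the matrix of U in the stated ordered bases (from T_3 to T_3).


the matrix is [[1, 0, 0, 0, 0, 0, 0]; [0, -1/5, 7/5, 0, 0, 0, 0]; [0, -7/5, -1/5, 0, 0, 0, 0]; [0, 0, 0, -11/5, 2/5, 0, 0]; [0, 0, 0, -2/5, -11/5, 0, 0]; [0, 0, 0, 0, 0, -249/125, -307/125]; [0, 0, 0, 0, 0, 307/125, -249/125]] (rows listed top to bottom)

image of 1: 1
image of cos x: -(1/5)cos x - (7/5)sin x
image of sin x: (7/5)cos x - (1/5)sin x
image of cos 2x: -(11/5)cos 2x - (2/5)sin 2x
image of sin 2x: (2/5)cos 2x - (11/5)sin 2x
image of cos 3x: -(249/125)cos 3x + (307/125)sin 3x
image of sin 3x: -(307/125)cos 3x - (249/125)sin 3x
each image's coordinates form column j of the matrix


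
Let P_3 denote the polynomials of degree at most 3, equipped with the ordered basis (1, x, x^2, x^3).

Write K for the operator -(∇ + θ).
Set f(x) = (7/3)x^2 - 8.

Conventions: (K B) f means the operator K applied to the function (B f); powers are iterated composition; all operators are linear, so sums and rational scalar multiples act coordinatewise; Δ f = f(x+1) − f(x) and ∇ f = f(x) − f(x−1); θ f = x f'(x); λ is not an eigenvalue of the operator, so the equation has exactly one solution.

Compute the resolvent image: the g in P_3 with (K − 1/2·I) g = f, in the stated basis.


g(x) = -(14/15)x^2 + (56/45)x + 524/45

write g with unknown coordinates in the stated basis and equate coefficients in (K − 1/2·I) g = f
solving from the highest basis element down gives g = -(14/15)x^2 + (56/45)x + 524/45
check: K g = (28/15)x^2 + (28/45)x - 98/45
so K g − 1/2·g = (7/3)x^2 - 8 = f ✓


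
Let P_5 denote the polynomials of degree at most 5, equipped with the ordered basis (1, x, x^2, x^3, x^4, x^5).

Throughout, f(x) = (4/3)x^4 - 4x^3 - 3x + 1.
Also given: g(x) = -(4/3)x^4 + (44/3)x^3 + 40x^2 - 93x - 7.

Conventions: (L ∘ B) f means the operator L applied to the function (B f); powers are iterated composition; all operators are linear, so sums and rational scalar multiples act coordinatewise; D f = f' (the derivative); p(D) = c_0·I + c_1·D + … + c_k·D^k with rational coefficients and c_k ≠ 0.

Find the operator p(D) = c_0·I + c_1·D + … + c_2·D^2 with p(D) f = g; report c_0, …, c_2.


p(D) = -I + 2·D + 4·D^2, i.e. c_0 = -1, c_1 = 2, c_2 = 4

D^0 f = (4/3)x^4 - 4x^3 - 3x + 1
D^1 f = (16/3)x^3 - 12x^2 - 3
D^2 f = 16x^2 - 24x
matching coefficients of g against c_0 f + c_1 Df + … from the top degree down determines the c_i
solution: c_0 = -1, c_1 = 2, c_2 = 4


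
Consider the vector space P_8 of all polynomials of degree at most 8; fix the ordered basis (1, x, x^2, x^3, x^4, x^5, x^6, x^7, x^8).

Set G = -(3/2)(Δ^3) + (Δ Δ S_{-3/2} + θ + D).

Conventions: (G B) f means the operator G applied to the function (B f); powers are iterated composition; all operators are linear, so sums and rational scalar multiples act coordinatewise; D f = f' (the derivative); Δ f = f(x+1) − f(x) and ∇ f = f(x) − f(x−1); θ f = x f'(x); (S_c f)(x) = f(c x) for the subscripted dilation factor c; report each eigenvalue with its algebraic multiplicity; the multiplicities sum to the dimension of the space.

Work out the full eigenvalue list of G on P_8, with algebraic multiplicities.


image of 1: 0
image of x: x + 1
image of x^2: 2x^2 + 2x + 9/2
image of x^3: 3x^3 + 3x^2 - (81/4)x - 117/4
image of x^4: 4x^4 + 4x^3 + (243/4)x^2 + (171/2)x + 135/8
image of x^5: 5x^5 + 5x^4 - (1215/8)x^3 - (4365/8)x^2 - (12825/16)x - 7245/16
image of x^6: 6x^6 + 6x^5 + (10935/32)x^4 + (9495/8)x^3 + (50625/32)x^2 + (11205/16)x - 3321/32
image of x^7: 7x^7 + 7x^6 - (45927/64)x^5 - (249795/64)x^4 - (656775/64)x^3 - (991305/64)x^2 - (837459/64)x - 311157/64
image of x^8: 8x^8 + 8x^7 + (45927/32)x^6 + (129717/16)x^5 + (1365525/64)x^4 + (487305/16)x^3 + (697977/32)x^2 + (66591/16)x - 279585/128
the matrix is upper triangular; its diagonal is (0, 1, 2, 3, 4, 5, 6, 7, 8)
for a triangular matrix the eigenvalues are the diagonal entries, with algebraic multiplicity their repetition count

λ = 0 (multiplicity 1), λ = 1 (multiplicity 1), λ = 2 (multiplicity 1), λ = 3 (multiplicity 1), λ = 4 (multiplicity 1), λ = 5 (multiplicity 1), λ = 6 (multiplicity 1), λ = 7 (multiplicity 1), λ = 8 (multiplicity 1)


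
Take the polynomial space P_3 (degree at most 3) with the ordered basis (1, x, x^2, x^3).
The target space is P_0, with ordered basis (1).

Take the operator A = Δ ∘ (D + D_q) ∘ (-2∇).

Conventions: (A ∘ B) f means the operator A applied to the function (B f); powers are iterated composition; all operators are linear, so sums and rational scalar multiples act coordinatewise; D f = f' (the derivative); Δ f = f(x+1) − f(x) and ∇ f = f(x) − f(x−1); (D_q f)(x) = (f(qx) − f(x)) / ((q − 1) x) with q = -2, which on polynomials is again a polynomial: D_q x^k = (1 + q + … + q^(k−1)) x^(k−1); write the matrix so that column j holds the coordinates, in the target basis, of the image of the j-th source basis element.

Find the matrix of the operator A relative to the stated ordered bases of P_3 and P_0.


image of 1: 0
image of x: 0
image of x^2: 0
image of x^3: -6
each image's coordinates form column j of the matrix

the matrix is [[0, 0, 0, -6]] (rows listed top to bottom)


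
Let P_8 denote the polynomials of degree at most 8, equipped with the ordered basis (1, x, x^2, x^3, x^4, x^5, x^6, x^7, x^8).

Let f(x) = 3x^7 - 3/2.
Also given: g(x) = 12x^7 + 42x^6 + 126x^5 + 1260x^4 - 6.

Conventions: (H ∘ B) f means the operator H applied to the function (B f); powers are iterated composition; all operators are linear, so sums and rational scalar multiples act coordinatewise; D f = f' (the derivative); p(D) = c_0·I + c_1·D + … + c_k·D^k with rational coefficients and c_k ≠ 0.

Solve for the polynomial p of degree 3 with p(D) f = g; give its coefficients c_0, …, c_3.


D^0 f = 3x^7 - 3/2
D^1 f = 21x^6
D^2 f = 126x^5
D^3 f = 630x^4
matching coefficients of g against c_0 f + c_1 Df + … from the top degree down determines the c_i
solution: c_0 = 4, c_1 = 2, c_2 = 1, c_3 = 2

p(D) = 4·I + 2·D + D^2 + 2·D^3, i.e. c_0 = 4, c_1 = 2, c_2 = 1, c_3 = 2


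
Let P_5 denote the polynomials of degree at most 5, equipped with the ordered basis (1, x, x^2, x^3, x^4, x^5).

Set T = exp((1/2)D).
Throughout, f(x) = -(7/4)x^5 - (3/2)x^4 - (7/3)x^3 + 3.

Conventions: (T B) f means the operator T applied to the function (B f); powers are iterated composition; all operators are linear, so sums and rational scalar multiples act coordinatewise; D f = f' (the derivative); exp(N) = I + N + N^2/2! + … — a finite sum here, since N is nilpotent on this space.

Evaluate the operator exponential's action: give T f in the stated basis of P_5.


the result is g(x) = -(7/4)x^5 - (47/8)x^4 - (233/24)x^3 - (127/16)x^2 - (195/64)x + 983/384

order-1 term: -(35/8)x^4 - 3x^3 - (7/2)x^2
order-2 term: -(35/8)x^3 - (9/4)x^2 - (7/4)x
order-3 term: -(35/16)x^2 - (3/4)x - 7/24
order-4 term: -(35/64)x - 3/32
order-5 term: -7/128
the series for exp((1/2)D) f terminates at order 5
exp((1/2)D) f = -(7/4)x^5 - (47/8)x^4 - (233/24)x^3 - (127/16)x^2 - (195/64)x + 983/384


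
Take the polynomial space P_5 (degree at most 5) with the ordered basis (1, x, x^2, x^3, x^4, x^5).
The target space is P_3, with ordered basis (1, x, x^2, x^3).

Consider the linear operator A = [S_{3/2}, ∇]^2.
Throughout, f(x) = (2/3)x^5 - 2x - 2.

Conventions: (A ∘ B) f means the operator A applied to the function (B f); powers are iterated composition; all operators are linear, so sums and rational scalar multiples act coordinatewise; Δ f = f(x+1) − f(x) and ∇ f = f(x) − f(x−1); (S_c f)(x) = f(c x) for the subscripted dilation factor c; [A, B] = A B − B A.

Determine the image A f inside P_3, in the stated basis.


g(x) = (3645/64)x^3 - (30375/128)x^2 + (2655/8)x - 39875/256

∇ f = (10/3)x^4 - (20/3)x^3 + (20/3)x^2 - (10/3)x - 4/3
S_{3/2} ∇ f = (135/8)x^4 - (45/2)x^3 + 15x^2 - 5x - 4/3
S_{3/2} f = (81/16)x^5 - 3x - 2
∇ S_{3/2} f = (405/16)x^4 - (405/8)x^3 + (405/8)x^2 - (405/16)x + 33/16
[S_{3/2}, ∇] f = -(135/16)x^4 + (225/8)x^3 - (285/8)x^2 + (325/16)x - 163/48
∇ [S_{3/2}, ∇] f = -(135/4)x^3 + 135x^2 - (1515/8)x + 185/2
S_{3/2} ∇ [S_{3/2}, ∇] f = -(3645/32)x^3 + (1215/4)x^2 - (4545/16)x + 185/2
S_{3/2} [S_{3/2}, ∇] f = -(10935/256)x^4 + (6075/64)x^3 - (2565/32)x^2 + (975/32)x - 163/48
∇ S_{3/2} [S_{3/2}, ∇] f = -(10935/64)x^3 + (69255/128)x^2 - (9855/16)x + 63555/256
[S_{3/2}, ∇] [S_{3/2}, ∇] f = (3645/64)x^3 - (30375/128)x^2 + (2655/8)x - 39875/256


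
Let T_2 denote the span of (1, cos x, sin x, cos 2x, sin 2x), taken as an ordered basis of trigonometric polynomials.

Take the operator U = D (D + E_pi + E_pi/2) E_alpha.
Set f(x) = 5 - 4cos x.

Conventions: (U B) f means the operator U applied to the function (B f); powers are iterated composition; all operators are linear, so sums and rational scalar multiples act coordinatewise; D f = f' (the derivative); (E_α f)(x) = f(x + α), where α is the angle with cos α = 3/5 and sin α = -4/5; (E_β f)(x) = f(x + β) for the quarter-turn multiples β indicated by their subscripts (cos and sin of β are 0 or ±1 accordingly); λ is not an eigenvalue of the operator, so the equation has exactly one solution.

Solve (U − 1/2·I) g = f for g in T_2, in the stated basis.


the image equals g(x) = -10 + (40/29)cos x - (16/29)sin x

write g with unknown coordinates in the stated basis and equate coefficients in (U − 1/2·I) g = f
solving from the highest basis element down gives g = -10 + (40/29)cos x - (16/29)sin x
check: U g = -(96/29)cos x - (8/29)sin x
so U g − 1/2·g = 5 - 4cos x = f ✓


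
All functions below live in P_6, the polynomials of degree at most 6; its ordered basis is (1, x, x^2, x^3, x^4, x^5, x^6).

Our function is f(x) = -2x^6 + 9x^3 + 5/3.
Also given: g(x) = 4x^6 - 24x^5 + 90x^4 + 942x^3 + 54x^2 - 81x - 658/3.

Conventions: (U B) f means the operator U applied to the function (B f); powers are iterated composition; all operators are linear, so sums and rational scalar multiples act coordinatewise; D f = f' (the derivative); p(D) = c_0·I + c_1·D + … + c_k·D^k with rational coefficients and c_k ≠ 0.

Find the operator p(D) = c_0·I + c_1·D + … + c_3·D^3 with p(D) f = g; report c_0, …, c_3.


p(D) = -2·I + 2·D − (3/2)·D^2 − 4·D^3, i.e. c_0 = -2, c_1 = 2, c_2 = -3/2, c_3 = -4

D^0 f = -2x^6 + 9x^3 + 5/3
D^1 f = -12x^5 + 27x^2
D^2 f = -60x^4 + 54x
D^3 f = -240x^3 + 54
matching coefficients of g against c_0 f + c_1 Df + … from the top degree down determines the c_i
solution: c_0 = -2, c_1 = 2, c_2 = -3/2, c_3 = -4


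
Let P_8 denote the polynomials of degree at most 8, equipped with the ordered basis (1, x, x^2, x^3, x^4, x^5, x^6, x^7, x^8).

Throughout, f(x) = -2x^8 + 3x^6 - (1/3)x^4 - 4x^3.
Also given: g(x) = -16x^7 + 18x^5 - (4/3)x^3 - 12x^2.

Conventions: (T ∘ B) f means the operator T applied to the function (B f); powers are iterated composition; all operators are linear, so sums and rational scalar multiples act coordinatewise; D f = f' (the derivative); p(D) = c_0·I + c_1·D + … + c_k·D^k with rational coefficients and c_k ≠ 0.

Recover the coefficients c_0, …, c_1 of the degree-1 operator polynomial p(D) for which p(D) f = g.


D^0 f = -2x^8 + 3x^6 - (1/3)x^4 - 4x^3
D^1 f = -16x^7 + 18x^5 - (4/3)x^3 - 12x^2
matching coefficients of g against c_0 f + c_1 Df + … from the top degree down determines the c_i
solution: c_0 = 0, c_1 = 1

c_0 = 0, c_1 = 1


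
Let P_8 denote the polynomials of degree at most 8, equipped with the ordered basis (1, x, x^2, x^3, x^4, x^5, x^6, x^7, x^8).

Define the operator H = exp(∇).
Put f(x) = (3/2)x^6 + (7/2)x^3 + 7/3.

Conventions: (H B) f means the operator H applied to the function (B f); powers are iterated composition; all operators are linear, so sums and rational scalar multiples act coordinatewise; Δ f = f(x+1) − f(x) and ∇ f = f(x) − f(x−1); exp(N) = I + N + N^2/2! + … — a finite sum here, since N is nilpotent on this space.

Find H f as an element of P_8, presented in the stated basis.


order-1 term: 9x^5 - (45/2)x^4 + 30x^3 - 12x^2 - (3/2)x + 2
order-2 term: (45/2)x^4 - 90x^3 + (315/2)x^2 - (249/2)x + 36
order-3 term: 30x^3 - 135x^2 + 225x - 263/2
order-4 term: (45/2)x^2 - 90x + 195/2
order-5 term: 9x - 45/2
order-6 term: 3/2
the series for exp(∇) f terminates at order 6
exp(∇) f = (3/2)x^6 + 9x^5 - (53/2)x^3 + 33x^2 + 18x - 44/3

the image equals g(x) = (3/2)x^6 + 9x^5 - (53/2)x^3 + 33x^2 + 18x - 44/3


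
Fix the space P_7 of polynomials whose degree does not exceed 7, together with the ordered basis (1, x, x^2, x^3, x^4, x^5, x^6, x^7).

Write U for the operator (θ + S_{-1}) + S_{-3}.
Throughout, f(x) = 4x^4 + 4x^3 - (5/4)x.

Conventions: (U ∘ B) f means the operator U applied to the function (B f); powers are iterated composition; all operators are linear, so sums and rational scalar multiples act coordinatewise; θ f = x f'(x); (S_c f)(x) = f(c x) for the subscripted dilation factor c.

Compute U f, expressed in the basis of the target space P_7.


θ f = 16x^4 + 12x^3 - (5/4)x
S_{-1} f = 4x^4 - 4x^3 + (5/4)x
(θ + S_{-1}) f = 20x^4 + 8x^3
S_{-3} f = 324x^4 - 108x^3 + (15/4)x
((θ + S_{-1}) + S_{-3}) f = 344x^4 - 100x^3 + (15/4)x

the image equals g(x) = 344x^4 - 100x^3 + (15/4)x


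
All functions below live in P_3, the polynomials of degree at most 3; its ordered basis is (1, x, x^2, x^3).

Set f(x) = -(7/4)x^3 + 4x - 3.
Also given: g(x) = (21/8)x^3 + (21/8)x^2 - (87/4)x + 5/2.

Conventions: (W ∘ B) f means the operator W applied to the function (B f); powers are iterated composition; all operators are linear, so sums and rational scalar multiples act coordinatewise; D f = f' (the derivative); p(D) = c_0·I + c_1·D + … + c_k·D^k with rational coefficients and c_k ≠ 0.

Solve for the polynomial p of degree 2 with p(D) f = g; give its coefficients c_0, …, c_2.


D^0 f = -(7/4)x^3 + 4x - 3
D^1 f = -(21/4)x^2 + 4
D^2 f = -(21/2)x
matching coefficients of g against c_0 f + c_1 Df + … from the top degree down determines the c_i
solution: c_0 = -3/2, c_1 = -1/2, c_2 = 3/2

c_0 = -3/2, c_1 = -1/2, c_2 = 3/2


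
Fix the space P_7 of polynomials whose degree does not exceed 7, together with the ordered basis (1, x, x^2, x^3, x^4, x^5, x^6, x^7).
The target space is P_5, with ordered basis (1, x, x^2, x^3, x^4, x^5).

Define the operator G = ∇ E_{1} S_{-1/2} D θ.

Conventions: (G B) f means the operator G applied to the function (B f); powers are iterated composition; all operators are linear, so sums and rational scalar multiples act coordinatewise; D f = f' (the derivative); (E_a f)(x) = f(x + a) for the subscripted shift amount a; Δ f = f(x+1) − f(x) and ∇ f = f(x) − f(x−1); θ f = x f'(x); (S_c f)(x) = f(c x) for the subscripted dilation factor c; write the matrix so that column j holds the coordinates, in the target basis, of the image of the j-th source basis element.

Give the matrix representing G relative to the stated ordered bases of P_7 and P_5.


image of 1: 0
image of x: 0
image of x^2: -2
image of x^3: (9/2)x + 9/4
image of x^4: -6x^2 - 6x - 2
image of x^5: (25/4)x^3 + (75/8)x^2 + (25/4)x + 25/16
image of x^6: -(45/8)x^4 - (45/4)x^3 - (45/4)x^2 - (45/8)x - 9/8
image of x^7: (147/32)x^5 + (735/64)x^4 + (245/16)x^3 + (735/64)x^2 + (147/32)x + 49/64
each image's coordinates form column j of the matrix

the matrix is [[0, 0, -2, 9/4, -2, 25/16, -9/8, 49/64]; [0, 0, 0, 9/2, -6, 25/4, -45/8, 147/32]; [0, 0, 0, 0, -6, 75/8, -45/4, 735/64]; [0, 0, 0, 0, 0, 25/4, -45/4, 245/16]; [0, 0, 0, 0, 0, 0, -45/8, 735/64]; [0, 0, 0, 0, 0, 0, 0, 147/32]] (rows listed top to bottom)


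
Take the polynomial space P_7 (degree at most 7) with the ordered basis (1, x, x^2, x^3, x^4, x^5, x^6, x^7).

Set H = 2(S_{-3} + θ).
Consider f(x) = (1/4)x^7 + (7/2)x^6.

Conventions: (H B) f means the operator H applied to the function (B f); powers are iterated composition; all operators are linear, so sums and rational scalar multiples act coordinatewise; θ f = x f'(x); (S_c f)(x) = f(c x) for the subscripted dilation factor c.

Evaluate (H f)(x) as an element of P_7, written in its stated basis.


the image equals g(x) = -1090x^7 + 5145x^6

S_{-3} f = -(2187/4)x^7 + (5103/2)x^6
θ f = (7/4)x^7 + 21x^6
(S_{-3} + θ) f = -545x^7 + (5145/2)x^6
(2(S_{-3} + θ)) f = -1090x^7 + 5145x^6


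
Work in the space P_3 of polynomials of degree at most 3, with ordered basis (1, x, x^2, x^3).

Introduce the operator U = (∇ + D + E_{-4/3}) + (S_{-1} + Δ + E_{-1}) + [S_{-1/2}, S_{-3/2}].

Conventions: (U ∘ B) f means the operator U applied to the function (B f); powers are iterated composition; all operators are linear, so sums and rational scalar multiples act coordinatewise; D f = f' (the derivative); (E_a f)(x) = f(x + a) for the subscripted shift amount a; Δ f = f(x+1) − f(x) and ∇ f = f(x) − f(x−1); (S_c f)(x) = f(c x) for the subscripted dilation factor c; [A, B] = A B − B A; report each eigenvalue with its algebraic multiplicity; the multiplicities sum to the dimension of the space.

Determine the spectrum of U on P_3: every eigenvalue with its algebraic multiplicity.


λ = 1 (multiplicity 2), λ = 3 (multiplicity 2)

image of 1: 3
image of x: x + 2/3
image of x^2: 3x^2 + (4/3)x + 25/9
image of x^3: x^3 + 2x^2 + (25/3)x - 37/27
the matrix is upper triangular; its diagonal is (3, 1, 3, 1)
for a triangular matrix the eigenvalues are the diagonal entries, with algebraic multiplicity their repetition count


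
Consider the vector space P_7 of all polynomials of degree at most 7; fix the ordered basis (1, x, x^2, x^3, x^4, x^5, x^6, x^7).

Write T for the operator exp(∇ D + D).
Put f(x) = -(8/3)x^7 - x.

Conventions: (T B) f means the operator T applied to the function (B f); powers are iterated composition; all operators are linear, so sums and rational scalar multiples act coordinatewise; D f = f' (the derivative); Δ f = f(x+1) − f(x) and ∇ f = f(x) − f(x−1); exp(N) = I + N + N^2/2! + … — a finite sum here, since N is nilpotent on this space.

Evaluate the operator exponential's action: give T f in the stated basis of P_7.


order-1 term: -(56/3)x^6 - 112x^5 + 280x^4 - (1120/3)x^3 + 280x^2 - 112x + 53/3
order-2 term: -56x^5 - 560x^4 + 2240x^2 - 3360x + 1568
order-3 term: -(280/3)x^4 - 1120x^3 - 1680x^2 + 3360x - 280
order-4 term: -(280/3)x^3 - 1120x^2 - 2240x + 2240/3
order-5 term: -56x^2 - 560x - 840
order-6 term: -(56/3)x - 112
order-7 term: -8/3
the series for exp(∇ D + D) f terminates at order 7
exp(∇ D + D) f = -(8/3)x^7 - (56/3)x^6 - 168x^5 - (1120/3)x^4 - (4760/3)x^3 - 336x^2 - (8795/3)x + 3293/3

the result is g(x) = -(8/3)x^7 - (56/3)x^6 - 168x^5 - (1120/3)x^4 - (4760/3)x^3 - 336x^2 - (8795/3)x + 3293/3


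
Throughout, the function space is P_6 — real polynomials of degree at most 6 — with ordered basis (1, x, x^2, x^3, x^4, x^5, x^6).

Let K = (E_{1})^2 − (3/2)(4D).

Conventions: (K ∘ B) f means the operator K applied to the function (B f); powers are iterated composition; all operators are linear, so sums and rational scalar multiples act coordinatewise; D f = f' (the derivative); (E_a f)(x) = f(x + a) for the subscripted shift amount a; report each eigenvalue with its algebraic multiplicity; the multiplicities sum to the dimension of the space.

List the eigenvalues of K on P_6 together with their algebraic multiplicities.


λ = 1 (multiplicity 7)

image of 1: 1
image of x: x - 4
image of x^2: x^2 - 8x + 4
image of x^3: x^3 - 12x^2 + 12x + 8
image of x^4: x^4 - 16x^3 + 24x^2 + 32x + 16
image of x^5: x^5 - 20x^4 + 40x^3 + 80x^2 + 80x + 32
image of x^6: x^6 - 24x^5 + 60x^4 + 160x^3 + 240x^2 + 192x + 64
the matrix is upper triangular; its diagonal is (1, 1, 1, 1, 1, 1, 1)
for a triangular matrix the eigenvalues are the diagonal entries, with algebraic multiplicity their repetition count


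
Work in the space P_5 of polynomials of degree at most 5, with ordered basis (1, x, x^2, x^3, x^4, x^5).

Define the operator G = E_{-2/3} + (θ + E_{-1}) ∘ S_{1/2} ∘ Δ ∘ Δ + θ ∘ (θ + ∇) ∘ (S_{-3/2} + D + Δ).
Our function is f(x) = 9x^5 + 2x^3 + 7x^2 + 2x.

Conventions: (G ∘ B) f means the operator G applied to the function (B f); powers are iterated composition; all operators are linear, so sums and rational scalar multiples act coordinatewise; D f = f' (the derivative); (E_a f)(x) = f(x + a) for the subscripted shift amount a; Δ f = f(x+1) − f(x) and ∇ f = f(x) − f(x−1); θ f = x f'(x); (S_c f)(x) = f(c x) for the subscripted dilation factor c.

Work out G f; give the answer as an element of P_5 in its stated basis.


E_{-2/3} f = 9x^5 - 30x^4 + 42x^3 - (71/3)x^2 + (38/9)x
Δ f = 45x^4 + 90x^3 + 96x^2 + 65x + 20
Δ Δ f = 180x^3 + 540x^2 + 642x + 296
S_{1/2} Δ Δ f = (45/2)x^3 + 135x^2 + 321x + 296
θ (S_{1/2} ∘ Δ) Δ f = (135/2)x^3 + 270x^2 + 321x
E_{-1} (S_{1/2} ∘ Δ) Δ f = (45/2)x^3 + (135/2)x^2 + (237/2)x + 175/2
(θ + E_{-1}) (S_{1/2} ∘ Δ) Δ f = 90x^3 + (675/2)x^2 + (879/2)x + 175/2
S_{-3/2} f = -(2187/32)x^5 - (27/4)x^3 + (63/4)x^2 - 3x
D f = 45x^4 + 6x^2 + 14x + 2
Δ f = 45x^4 + 90x^3 + 96x^2 + 65x + 20
(S_{-3/2} + D + Δ) f = -(2187/32)x^5 + 90x^4 + (333/4)x^3 + (471/4)x^2 + 76x + 22
θ (S_{-3/2} + D + Δ) f = -(10935/32)x^5 + 360x^4 + (999/4)x^3 + (471/2)x^2 + 76x
∇ (S_{-3/2} + D + Δ) f = -(10935/32)x^4 + (16695/16)x^3 - (15579/16)x^2 + (21999/32)x - 3739/32
(θ + ∇) (S_{-3/2} + D + Δ) f = -(10935/32)x^5 + (585/32)x^4 + (20691/16)x^3 - (11811/16)x^2 + (24431/32)x - 3739/32
θ (θ + ∇) (S_{-3/2} + D + Δ) f = -(54675/32)x^5 + (585/8)x^4 + (62073/16)x^3 - (11811/8)x^2 + (24431/32)x
(E_{-2/3} + (θ + E_{-1}) ∘ S_{1/2} ∘ Δ ∘ Δ + θ ∘ (θ + ∇) ∘ (S_{-3/2} + D + Δ)) f = -(54387/32)x^5 + (345/8)x^4 + (64185/16)x^3 - (27901/24)x^2 + (347671/288)x + 175/2

the result is g(x) = -(54387/32)x^5 + (345/8)x^4 + (64185/16)x^3 - (27901/24)x^2 + (347671/288)x + 175/2


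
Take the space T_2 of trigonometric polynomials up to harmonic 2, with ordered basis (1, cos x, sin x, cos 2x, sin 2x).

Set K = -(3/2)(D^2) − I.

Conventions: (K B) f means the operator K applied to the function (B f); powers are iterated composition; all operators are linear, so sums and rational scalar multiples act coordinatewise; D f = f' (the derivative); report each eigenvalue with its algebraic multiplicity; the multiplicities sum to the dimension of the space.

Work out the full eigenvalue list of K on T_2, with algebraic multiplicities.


image of 1: -1
image of cos x: (1/2)cos x
image of sin x: (1/2)sin x
image of cos 2x: 5cos 2x
image of sin 2x: 5sin 2x
the matrix is diagonal; its diagonal is (-1, 1/2, 1/2, 5, 5)
for a triangular matrix the eigenvalues are the diagonal entries, with algebraic multiplicity their repetition count

λ = -1 (multiplicity 1), λ = 1/2 (multiplicity 2), λ = 5 (multiplicity 2)


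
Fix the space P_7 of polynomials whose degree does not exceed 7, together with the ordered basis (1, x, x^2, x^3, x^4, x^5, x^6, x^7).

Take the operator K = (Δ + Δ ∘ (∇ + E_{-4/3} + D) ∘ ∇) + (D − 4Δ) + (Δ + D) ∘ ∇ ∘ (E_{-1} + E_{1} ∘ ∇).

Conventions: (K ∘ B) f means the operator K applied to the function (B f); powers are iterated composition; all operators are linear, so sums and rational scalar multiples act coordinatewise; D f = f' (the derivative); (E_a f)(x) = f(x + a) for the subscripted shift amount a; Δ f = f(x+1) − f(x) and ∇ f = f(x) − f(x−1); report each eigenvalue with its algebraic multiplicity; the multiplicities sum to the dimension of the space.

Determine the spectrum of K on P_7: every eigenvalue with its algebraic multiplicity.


λ = 0 (multiplicity 8)

image of 1: 0
image of x: -2
image of x^2: -4x + 3
image of x^3: -6x^2 + 9x - 2
image of x^4: -8x^3 + 18x^2 - 8x + 187/3
image of x^5: -10x^4 + 30x^3 - 20x^2 + (935/3)x - 2396/27
image of x^6: -12x^5 + 45x^4 - 40x^3 + 935x^2 - (4792/9)x + 10669/27
image of x^7: -14x^6 + 63x^5 - 70x^4 + (6545/3)x^3 - (16772/9)x^2 + (74683/27)x - 52778/81
the matrix is upper triangular; its diagonal is (0, 0, 0, 0, 0, 0, 0, 0)
for a triangular matrix the eigenvalues are the diagonal entries, with algebraic multiplicity their repetition count


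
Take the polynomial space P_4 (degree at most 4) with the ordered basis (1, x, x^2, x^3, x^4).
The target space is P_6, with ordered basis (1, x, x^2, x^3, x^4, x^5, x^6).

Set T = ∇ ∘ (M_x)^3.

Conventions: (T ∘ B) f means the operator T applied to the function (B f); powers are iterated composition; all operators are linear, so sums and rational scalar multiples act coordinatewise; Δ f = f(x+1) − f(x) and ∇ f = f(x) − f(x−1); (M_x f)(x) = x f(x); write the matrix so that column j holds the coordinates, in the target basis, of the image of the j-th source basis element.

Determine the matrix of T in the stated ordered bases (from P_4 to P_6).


the matrix is [[1, -1, 1, -1, 1]; [-3, 4, -5, 6, -7]; [3, -6, 10, -15, 21]; [0, 4, -10, 20, -35]; [0, 0, 5, -15, 35]; [0, 0, 0, 6, -21]; [0, 0, 0, 0, 7]] (rows listed top to bottom)

image of 1: 3x^2 - 3x + 1
image of x: 4x^3 - 6x^2 + 4x - 1
image of x^2: 5x^4 - 10x^3 + 10x^2 - 5x + 1
image of x^3: 6x^5 - 15x^4 + 20x^3 - 15x^2 + 6x - 1
image of x^4: 7x^6 - 21x^5 + 35x^4 - 35x^3 + 21x^2 - 7x + 1
each image's coordinates form column j of the matrix


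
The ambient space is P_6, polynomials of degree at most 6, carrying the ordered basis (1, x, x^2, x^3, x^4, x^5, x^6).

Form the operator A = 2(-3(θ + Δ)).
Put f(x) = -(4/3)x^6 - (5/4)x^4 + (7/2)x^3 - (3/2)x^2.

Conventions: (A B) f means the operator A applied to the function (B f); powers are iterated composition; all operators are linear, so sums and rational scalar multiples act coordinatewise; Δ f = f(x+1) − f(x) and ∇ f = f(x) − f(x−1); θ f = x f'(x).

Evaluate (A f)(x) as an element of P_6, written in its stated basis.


the result is g(x) = 48x^6 + 48x^5 + 150x^4 + 127x^3 + 120x^2 + 33x + 7/2

θ f = -8x^6 - 5x^4 + (21/2)x^3 - 3x^2
Δ f = -8x^5 - 20x^4 - (95/3)x^3 - 17x^2 - (11/2)x - 7/12
(θ + Δ) f = -8x^6 - 8x^5 - 25x^4 - (127/6)x^3 - 20x^2 - (11/2)x - 7/12
(-3(θ + Δ)) f = 24x^6 + 24x^5 + 75x^4 + (127/2)x^3 + 60x^2 + (33/2)x + 7/4
(2(-3(θ + Δ))) f = 48x^6 + 48x^5 + 150x^4 + 127x^3 + 120x^2 + 33x + 7/2


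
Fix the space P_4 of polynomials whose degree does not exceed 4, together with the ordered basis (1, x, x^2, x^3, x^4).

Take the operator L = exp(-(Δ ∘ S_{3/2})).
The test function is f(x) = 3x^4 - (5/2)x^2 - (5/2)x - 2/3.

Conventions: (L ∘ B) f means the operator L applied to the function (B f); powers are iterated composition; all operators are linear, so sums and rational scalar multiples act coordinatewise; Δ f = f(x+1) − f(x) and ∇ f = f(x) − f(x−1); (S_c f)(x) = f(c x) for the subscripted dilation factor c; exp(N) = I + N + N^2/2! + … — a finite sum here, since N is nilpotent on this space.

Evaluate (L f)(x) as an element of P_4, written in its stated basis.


order-1 term: -(243/4)x^3 - (729/8)x^2 - (99/2)x - 93/16
order-2 term: (19683/64)x^2 + (32805/64)x + 7749/32
order-3 term: -(59049/128)x - 124659/256
order-4 term: 177147/1024
the series for exp(-(Δ ∘ S_{3/2})) f terminates at order 4
exp(-(Δ ∘ S_{3/2})) f = 3x^4 - (243/4)x^3 + (13691/64)x^2 - (95/128)x - 240467/3072

the result is g(x) = 3x^4 - (243/4)x^3 + (13691/64)x^2 - (95/128)x - 240467/3072


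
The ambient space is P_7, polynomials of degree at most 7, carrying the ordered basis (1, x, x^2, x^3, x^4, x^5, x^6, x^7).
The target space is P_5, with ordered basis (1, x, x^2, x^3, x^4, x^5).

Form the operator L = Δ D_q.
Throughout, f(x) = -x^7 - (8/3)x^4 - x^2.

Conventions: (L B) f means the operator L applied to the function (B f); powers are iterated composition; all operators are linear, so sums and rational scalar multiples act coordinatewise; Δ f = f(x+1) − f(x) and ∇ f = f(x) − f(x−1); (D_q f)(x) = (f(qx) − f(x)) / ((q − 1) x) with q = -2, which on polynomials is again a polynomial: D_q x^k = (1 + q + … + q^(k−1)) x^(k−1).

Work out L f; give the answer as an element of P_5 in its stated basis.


the image equals g(x) = -258x^5 - 645x^4 - 860x^3 - 605x^2 - 218x - 86/3

D_q f = -43x^6 + (40/3)x^3 + x
Δ D_q f = -258x^5 - 645x^4 - 860x^3 - 605x^2 - 218x - 86/3


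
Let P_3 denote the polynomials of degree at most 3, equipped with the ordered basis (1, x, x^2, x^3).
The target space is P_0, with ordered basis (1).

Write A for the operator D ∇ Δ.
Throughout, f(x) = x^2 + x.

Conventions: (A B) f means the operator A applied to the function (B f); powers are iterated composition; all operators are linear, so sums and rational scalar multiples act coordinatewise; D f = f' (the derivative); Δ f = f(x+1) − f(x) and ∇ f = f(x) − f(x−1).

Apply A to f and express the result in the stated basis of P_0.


Δ f = 2x + 2
∇ Δ f = 2
D ∇ Δ f = 0

the image equals g(x) = 0


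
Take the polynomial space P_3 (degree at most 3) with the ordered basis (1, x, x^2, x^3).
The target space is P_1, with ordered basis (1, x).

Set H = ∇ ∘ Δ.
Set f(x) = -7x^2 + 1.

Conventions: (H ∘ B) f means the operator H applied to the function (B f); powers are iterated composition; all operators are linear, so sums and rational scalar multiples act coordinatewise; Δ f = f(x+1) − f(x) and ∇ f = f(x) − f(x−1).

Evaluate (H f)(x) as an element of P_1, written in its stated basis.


the image equals g(x) = -14

Δ f = -14x - 7
∇ Δ f = -14


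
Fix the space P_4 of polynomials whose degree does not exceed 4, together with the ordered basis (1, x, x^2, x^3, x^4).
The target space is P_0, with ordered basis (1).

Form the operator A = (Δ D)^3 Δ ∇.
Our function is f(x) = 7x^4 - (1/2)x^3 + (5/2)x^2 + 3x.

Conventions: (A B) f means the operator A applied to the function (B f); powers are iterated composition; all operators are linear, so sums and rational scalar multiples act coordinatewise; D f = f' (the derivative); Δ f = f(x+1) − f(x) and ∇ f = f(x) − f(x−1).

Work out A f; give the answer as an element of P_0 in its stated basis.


g(x) = 0

∇ f = 28x^3 - (87/2)x^2 + (69/2)x - 7
Δ ∇ f = 84x^2 - 3x + 19
D (Δ ∇) f = 168x - 3
Δ D (Δ ∇) f = 168
D (Δ D) (Δ ∇) f = 0
Δ D (Δ D) (Δ ∇) f = 0
D (Δ D) (Δ D) (Δ ∇) f = 0
Δ D (Δ D) (Δ D) (Δ ∇) f = 0


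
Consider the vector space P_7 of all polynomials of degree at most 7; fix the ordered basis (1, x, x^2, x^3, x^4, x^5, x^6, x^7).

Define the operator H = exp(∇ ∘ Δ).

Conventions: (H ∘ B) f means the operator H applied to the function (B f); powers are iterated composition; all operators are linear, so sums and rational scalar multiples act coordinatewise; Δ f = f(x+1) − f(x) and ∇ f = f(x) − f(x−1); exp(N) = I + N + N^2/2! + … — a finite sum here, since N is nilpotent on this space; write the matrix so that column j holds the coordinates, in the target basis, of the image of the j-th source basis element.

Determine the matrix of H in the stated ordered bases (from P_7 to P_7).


the matrix is [[1, 0, 2, 0, 14, 0, 182, 0]; [0, 1, 0, 6, 0, 70, 0, 1274]; [0, 0, 1, 0, 12, 0, 210, 0]; [0, 0, 0, 1, 0, 20, 0, 490]; [0, 0, 0, 0, 1, 0, 30, 0]; [0, 0, 0, 0, 0, 1, 0, 42]; [0, 0, 0, 0, 0, 0, 1, 0]; [0, 0, 0, 0, 0, 0, 0, 1]] (rows listed top to bottom)

image of 1: 1
image of x: x
image of x^2: x^2 + 2
image of x^3: x^3 + 6x
image of x^4: x^4 + 12x^2 + 14
image of x^5: x^5 + 20x^3 + 70x
image of x^6: x^6 + 30x^4 + 210x^2 + 182
image of x^7: x^7 + 42x^5 + 490x^3 + 1274x
each image's coordinates form column j of the matrix


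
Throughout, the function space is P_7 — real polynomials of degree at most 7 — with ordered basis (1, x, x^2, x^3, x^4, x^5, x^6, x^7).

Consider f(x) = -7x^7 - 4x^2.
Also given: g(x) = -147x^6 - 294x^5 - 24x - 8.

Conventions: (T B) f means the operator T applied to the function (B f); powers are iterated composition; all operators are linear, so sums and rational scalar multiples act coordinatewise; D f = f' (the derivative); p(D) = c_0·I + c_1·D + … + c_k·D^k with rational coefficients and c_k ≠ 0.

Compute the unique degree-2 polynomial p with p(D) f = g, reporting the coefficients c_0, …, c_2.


c_0 = 0, c_1 = 3, c_2 = 1

D^0 f = -7x^7 - 4x^2
D^1 f = -49x^6 - 8x
D^2 f = -294x^5 - 8
matching coefficients of g against c_0 f + c_1 Df + … from the top degree down determines the c_i
solution: c_0 = 0, c_1 = 3, c_2 = 1
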